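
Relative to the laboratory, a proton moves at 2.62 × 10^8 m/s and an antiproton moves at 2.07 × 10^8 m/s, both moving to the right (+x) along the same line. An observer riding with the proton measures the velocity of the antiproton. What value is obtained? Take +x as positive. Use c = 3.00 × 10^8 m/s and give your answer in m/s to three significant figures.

-1.38 × 10^8 m/s

β_A = 0.873, β_B = 0.690 (dividing each by c = 3.00 × 10^8 m/s).
Transform to A's frame with the inverse velocity-addition law: u' = (u − v)/(1 − uv/c²), taking u = β_B and v = β_A.
u' = (0.690 − 0.873) / (1 − (0.873)(0.690)) = -0.1833/0.3974 = -0.4613.
u' = -0.4613 × 3.00 × 10^8 m/s.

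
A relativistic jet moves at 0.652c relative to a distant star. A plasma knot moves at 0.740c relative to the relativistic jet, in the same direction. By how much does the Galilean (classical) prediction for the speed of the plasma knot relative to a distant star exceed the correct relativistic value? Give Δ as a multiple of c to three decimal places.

Δ = 0.453c

Galilean: u_cl = 0.740 + 0.652 = 1.3920.
Relativistic: u_rel = (0.740 + 0.652) / (1 + 0.740·0.652) = 1.3920/1.4825 = 0.9390.
Δ = 1.3920 − 0.9390 = 0.4530.
(The classical prediction exceeds c; the relativistic result does not.)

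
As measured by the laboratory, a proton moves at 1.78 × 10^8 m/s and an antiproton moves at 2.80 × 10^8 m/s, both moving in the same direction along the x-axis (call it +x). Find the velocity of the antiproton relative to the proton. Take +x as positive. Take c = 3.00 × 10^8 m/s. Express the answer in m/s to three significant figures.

+2.29 × 10^8 m/s

β_A = 0.593, β_B = 0.933 (dividing each by c = 3.00 × 10^8 m/s).
Transform to A's frame with the inverse velocity-addition law: u' = (u − v)/(1 − uv/c²), taking u = β_B and v = β_A.
u' = (0.933 − 0.593) / (1 − (0.593)(0.933)) = 0.3400/0.4462 = 0.7620.
u' = 0.7620 × 3.00 × 10^8 m/s.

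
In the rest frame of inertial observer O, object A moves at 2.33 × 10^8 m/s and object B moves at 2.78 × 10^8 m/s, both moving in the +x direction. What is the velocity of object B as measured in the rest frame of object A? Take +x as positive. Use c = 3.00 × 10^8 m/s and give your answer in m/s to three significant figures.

β_A = 0.777, β_B = 0.927 (dividing each by c = 3.00 × 10^8 m/s).
Transform to A's frame with the inverse velocity-addition law: u' = (u − v)/(1 − uv/c²), taking u = β_B and v = β_A.
u' = (0.927 − 0.777) / (1 − (0.777)(0.927)) = 0.1500/0.2803 = 0.5352.
u' = 0.5352 × 3.00 × 10^8 m/s.

+1.61 × 10^8 m/s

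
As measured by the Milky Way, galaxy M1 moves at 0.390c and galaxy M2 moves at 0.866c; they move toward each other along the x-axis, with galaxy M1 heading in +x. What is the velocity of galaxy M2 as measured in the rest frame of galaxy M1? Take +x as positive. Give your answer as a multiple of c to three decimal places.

-0.939c

β_A = 0.390, β_B = -0.866.
Transform to A's frame with the inverse velocity-addition law: u' = (u − v)/(1 − uv/c²), taking u = β_B and v = β_A.
u' = (-0.866 − 0.390) / (1 − (0.390)(-0.866)) = -1.2560/1.3377 = -0.9389.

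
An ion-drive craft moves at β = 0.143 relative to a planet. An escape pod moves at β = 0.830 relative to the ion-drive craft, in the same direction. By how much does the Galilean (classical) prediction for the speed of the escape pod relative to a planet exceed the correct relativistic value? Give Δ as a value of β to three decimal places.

Galilean: u_cl = 0.830 + 0.143 = 0.9730.
Relativistic: u_rel = (0.830 + 0.143) / (1 + 0.830·0.143) = 0.9730/1.1187 = 0.8698.
Δ = 0.9730 − 0.8698 = 0.1032.

Δ = 0.103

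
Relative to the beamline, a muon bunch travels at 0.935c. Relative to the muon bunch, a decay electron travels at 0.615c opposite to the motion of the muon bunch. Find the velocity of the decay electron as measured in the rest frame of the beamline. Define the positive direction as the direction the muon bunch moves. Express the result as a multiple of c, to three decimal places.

With v = 0.935 and u' = -0.615 (in units of c),
u = (u' + v)/(1 + u'v/c²):
u = (-0.615 + 0.935) / (1 + (-0.615)·0.935) = 0.3200/0.4250 = 0.7530
(Galilean addition would give +0.320c.)

+0.753c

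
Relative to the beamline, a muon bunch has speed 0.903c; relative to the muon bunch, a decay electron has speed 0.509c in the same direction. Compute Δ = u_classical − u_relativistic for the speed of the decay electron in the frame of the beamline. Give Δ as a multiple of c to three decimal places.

Δ = 0.445c

Galilean: u_cl = 0.509 + 0.903 = 1.4120.
Relativistic: u_rel = (0.509 + 0.903) / (1 + 0.509·0.903) = 1.4120/1.4596 = 0.9674.
Δ = 1.4120 − 0.9674 = 0.4446.
(The classical prediction exceeds c; the relativistic result does not.)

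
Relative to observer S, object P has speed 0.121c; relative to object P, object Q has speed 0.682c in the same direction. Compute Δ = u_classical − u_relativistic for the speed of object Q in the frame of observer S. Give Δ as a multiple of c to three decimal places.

Galilean: u_cl = 0.682 + 0.121 = 0.8030.
Relativistic: u_rel = (0.682 + 0.121) / (1 + 0.682·0.121) = 0.8030/1.0825 = 0.7418.
Δ = 0.8030 − 0.7418 = 0.0612.

Δ = 0.061c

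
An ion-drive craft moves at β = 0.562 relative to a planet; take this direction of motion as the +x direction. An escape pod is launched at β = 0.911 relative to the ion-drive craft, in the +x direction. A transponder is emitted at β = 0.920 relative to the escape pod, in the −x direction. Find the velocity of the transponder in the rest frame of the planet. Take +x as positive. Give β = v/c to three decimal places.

β = +0.523

Apply u = (u' + v)/(1 + u'v/c²) successively, working outward toward the planet.
Start: velocity of the ion-drive craft relative to the planet = 0.5620c.
Compose with the escape pod (u' = 0.911 in the ion-drive craft frame): u_1 = (0.911 + 0.562) / (1 + 0.911·0.562) = 1.4730/1.5120 = 0.9742.
Compose with the transponder (u' = -0.920 in the escape pod frame): u_2 = (-0.920 + 0.974) / (1 + (-0.920)·0.974) = 0.0542/0.1037 = 0.5227.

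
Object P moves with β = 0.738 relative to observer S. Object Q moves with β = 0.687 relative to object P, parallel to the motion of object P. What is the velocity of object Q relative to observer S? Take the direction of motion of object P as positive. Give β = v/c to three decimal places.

β = 0.946

With v = 0.738 and u' = 0.687 (in units of c),
u = (u' + v)/(1 + u'v/c²):
u = (0.687 + 0.738) / (1 + 0.687·0.738) = 1.4250/1.5070 = 0.9456
(Galilean addition would give +1.425c, exceeding c.)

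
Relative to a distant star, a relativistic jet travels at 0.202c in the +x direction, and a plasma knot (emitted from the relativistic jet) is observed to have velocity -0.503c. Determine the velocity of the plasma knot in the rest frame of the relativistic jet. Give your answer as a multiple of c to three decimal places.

-0.640c

Invert the composition law: u' = (u − v)/(1 − uv/c²).
u' = (-0.503 − 0.202) / (1 − (-0.503)(0.202)) = -0.7050/1.1016 = -0.6400.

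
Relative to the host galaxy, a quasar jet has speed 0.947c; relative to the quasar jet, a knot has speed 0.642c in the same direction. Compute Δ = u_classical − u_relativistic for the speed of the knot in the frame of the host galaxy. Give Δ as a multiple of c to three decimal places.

Δ = 0.601c

Galilean: u_cl = 0.642 + 0.947 = 1.5890.
Relativistic: u_rel = (0.642 + 0.947) / (1 + 0.642·0.947) = 1.5890/1.6080 = 0.9882.
Δ = 1.5890 − 0.9882 = 0.6008.
(The classical prediction exceeds c; the relativistic result does not.)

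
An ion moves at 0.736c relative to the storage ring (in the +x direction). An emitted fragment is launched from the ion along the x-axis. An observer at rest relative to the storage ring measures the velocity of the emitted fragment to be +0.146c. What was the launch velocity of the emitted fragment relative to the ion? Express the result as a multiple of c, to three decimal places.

-0.661c

Invert the composition law: u' = (u − v)/(1 − uv/c²).
u' = (0.146 − 0.736) / (1 − (0.146)(0.736)) = -0.5900/0.8925 = -0.6610.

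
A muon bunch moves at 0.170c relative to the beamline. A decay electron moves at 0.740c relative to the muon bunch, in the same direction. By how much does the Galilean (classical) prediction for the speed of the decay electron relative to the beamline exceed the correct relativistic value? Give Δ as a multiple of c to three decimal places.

Galilean: u_cl = 0.740 + 0.170 = 0.9100.
Relativistic: u_rel = (0.740 + 0.170) / (1 + 0.740·0.170) = 0.9100/1.1258 = 0.8083.
Δ = 0.9100 − 0.8083 = 0.1017.

Δ = 0.102c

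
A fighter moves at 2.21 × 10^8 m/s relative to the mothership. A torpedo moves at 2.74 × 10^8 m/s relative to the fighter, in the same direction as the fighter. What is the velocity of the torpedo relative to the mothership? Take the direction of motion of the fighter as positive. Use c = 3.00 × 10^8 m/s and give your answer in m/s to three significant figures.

2.96 × 10^8 m/s

In units of c (dividing by 3.00 × 10^8 m/s): v = 0.737, u' = 0.913.
u = (u' + v)/(1 + u'v/c²):
u = (0.913 + 0.737) / (1 + 0.913·0.737) = 1.6500/1.6728 = 0.9864
Converting back: u = 0.9864 × 3.00 × 10^8 m/s.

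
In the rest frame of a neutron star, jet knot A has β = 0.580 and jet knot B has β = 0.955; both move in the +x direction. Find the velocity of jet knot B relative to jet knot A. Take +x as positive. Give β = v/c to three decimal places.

β = +0.841

β_A = 0.580, β_B = 0.955.
Transform to A's frame with the inverse velocity-addition law: u' = (u − v)/(1 − uv/c²), taking u = β_B and v = β_A.
u' = (0.955 − 0.580) / (1 − (0.580)(0.955)) = 0.3750/0.4461 = 0.8406.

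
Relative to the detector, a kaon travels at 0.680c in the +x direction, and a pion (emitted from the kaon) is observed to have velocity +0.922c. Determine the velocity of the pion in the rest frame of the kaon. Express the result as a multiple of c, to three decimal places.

+0.649c

Invert the composition law: u' = (u − v)/(1 − uv/c²).
u' = (0.922 − 0.680) / (1 − (0.922)(0.680)) = 0.2420/0.3730 = 0.6487.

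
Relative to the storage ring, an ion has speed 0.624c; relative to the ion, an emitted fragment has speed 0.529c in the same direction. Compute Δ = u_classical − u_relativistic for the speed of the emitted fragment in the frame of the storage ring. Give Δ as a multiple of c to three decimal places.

Δ = 0.286c

Galilean: u_cl = 0.529 + 0.624 = 1.1530.
Relativistic: u_rel = (0.529 + 0.624) / (1 + 0.529·0.624) = 1.1530/1.3301 = 0.8669.
Δ = 1.1530 − 0.8669 = 0.2861.
(The classical prediction exceeds c; the relativistic result does not.)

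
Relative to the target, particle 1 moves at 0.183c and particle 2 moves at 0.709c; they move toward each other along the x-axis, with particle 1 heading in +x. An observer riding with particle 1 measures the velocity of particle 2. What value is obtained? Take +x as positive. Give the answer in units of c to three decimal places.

-0.790c

β_A = 0.183, β_B = -0.709.
Transform to A's frame with the inverse velocity-addition law: u' = (u − v)/(1 − uv/c²), taking u = β_B and v = β_A.
u' = (-0.709 − 0.183) / (1 − (0.183)(-0.709)) = -0.8920/1.1297 = -0.7896.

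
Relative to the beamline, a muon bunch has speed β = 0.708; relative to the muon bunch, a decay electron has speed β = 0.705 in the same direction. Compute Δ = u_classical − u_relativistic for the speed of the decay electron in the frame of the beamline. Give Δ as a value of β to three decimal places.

Galilean: u_cl = 0.705 + 0.708 = 1.4130.
Relativistic: u_rel = (0.705 + 0.708) / (1 + 0.705·0.708) = 1.4130/1.4991 = 0.9425.
Δ = 1.4130 − 0.9425 = 0.4705.
(The classical prediction exceeds c; the relativistic result does not.)

Δ = 0.470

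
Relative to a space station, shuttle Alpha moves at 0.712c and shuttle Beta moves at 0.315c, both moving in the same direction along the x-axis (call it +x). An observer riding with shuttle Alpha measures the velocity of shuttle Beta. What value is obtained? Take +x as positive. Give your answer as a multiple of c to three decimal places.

-0.512c

β_A = 0.712, β_B = 0.315.
Transform to A's frame with the inverse velocity-addition law: u' = (u − v)/(1 − uv/c²), taking u = β_B and v = β_A.
u' = (0.315 − 0.712) / (1 − (0.712)(0.315)) = -0.3970/0.7757 = -0.5118.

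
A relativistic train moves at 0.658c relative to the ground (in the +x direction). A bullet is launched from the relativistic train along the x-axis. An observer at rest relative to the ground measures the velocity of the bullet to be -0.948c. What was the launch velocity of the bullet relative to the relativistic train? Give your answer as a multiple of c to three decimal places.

Invert the composition law: u' = (u − v)/(1 − uv/c²).
u' = (-0.948 − 0.658) / (1 − (-0.948)(0.658)) = -1.6060/1.6238 = -0.9890.

-0.989c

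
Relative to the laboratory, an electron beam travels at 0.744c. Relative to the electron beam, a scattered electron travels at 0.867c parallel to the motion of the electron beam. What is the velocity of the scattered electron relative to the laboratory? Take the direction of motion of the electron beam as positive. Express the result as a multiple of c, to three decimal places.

With v = 0.744 and u' = 0.867 (in units of c),
u = (u' + v)/(1 + u'v/c²):
u = (0.867 + 0.744) / (1 + 0.867·0.744) = 1.6110/1.6450 = 0.9793

0.979c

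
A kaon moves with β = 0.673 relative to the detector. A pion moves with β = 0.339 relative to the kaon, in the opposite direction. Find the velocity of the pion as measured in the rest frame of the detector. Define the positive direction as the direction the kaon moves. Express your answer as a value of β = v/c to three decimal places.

β = +0.433

With v = 0.673 and u' = -0.339 (in units of c),
u = (u' + v)/(1 + u'v/c²):
u = (-0.339 + 0.673) / (1 + (-0.339)·0.673) = 0.3340/0.7719 = 0.4327
(Galilean addition would give +0.334c.)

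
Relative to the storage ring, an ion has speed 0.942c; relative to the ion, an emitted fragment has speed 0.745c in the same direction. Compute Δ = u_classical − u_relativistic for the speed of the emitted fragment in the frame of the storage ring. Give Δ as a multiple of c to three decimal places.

Galilean: u_cl = 0.745 + 0.942 = 1.6870.
Relativistic: u_rel = (0.745 + 0.942) / (1 + 0.745·0.942) = 1.6870/1.7018 = 0.9913.
Δ = 1.6870 − 0.9913 = 0.6957.
(The classical prediction exceeds c; the relativistic result does not.)

Δ = 0.696c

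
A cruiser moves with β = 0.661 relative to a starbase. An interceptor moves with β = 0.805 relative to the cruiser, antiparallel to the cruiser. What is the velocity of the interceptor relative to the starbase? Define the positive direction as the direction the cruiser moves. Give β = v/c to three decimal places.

β = -0.308

With v = 0.661 and u' = -0.805 (in units of c),
u = (u' + v)/(1 + u'v/c²):
u = (-0.805 + 0.661) / (1 + (-0.805)·0.661) = -0.1440/0.4679 = -0.3078
(Galilean addition would give -0.144c.)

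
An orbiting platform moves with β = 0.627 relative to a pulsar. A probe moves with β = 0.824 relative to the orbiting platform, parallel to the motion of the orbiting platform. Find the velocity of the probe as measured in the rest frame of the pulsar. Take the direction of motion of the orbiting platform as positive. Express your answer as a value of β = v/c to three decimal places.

β = 0.957

With v = 0.627 and u' = 0.824 (in units of c),
u = (u' + v)/(1 + u'v/c²):
u = (0.824 + 0.627) / (1 + 0.824·0.627) = 1.4510/1.5166 = 0.9567
(Galilean addition would give +1.451c, exceeding c.)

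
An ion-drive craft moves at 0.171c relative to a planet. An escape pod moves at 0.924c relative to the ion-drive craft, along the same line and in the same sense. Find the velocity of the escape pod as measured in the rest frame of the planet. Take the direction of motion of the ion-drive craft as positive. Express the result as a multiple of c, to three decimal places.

0.946c

With v = 0.171 and u' = 0.924 (in units of c),
u = (u' + v)/(1 + u'v/c²):
u = (0.924 + 0.171) / (1 + 0.924·0.171) = 1.0950/1.1580 = 0.9456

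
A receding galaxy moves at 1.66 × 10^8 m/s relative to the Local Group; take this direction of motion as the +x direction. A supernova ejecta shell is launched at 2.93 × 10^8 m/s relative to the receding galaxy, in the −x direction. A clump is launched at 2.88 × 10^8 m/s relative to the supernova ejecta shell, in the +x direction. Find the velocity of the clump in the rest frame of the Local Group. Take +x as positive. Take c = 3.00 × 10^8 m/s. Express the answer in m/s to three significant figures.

Apply u = (u' + v)/(1 + u'v/c²) successively, working outward toward the Local Group.
(Dividing each given speed by c = 3.00 × 10^8 m/s to work in units of c.)
Start: velocity of the receding galaxy relative to the Local Group = 0.5533c.
Compose with the supernova ejecta shell (u' = -0.977 in the receding galaxy frame): u_1 = (-0.977 + 0.553) / (1 + (-0.977)·0.553) = -0.4233/0.4596 = -0.9211.
Compose with the clump (u' = 0.960 in the supernova ejecta shell frame): u_2 = (0.960 + (-0.921)) / (1 + 0.960·(-0.921)) = 0.0389/0.1157 = 0.3359.
So u = 0.3359 × 3.00 × 10^8 m/s.

+1.01 × 10^8 m/s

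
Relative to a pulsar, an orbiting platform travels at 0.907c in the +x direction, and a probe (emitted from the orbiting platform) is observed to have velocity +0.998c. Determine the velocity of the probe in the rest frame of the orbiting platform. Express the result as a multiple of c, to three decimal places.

+0.960c

Invert the composition law: u' = (u − v)/(1 − uv/c²).
u' = (0.998 − 0.907) / (1 − (0.998)(0.907)) = 0.0910/0.0948 = 0.9598.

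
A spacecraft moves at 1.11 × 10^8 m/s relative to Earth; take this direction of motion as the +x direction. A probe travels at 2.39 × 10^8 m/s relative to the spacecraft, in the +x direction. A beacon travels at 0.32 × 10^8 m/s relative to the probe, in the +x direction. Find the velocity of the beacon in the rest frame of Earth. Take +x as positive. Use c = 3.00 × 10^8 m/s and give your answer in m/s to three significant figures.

Apply u = (u' + v)/(1 + u'v/c²) successively, working outward toward Earth.
(Dividing each given speed by c = 3.00 × 10^8 m/s to work in units of c.)
Start: velocity of the spacecraft relative to Earth = 0.3700c.
Compose with the probe (u' = 0.797 in the spacecraft frame): u_1 = (0.797 + 0.370) / (1 + 0.797·0.370) = 1.1667/1.2948 = 0.9011.
Compose with the beacon (u' = 0.107 in the probe frame): u_2 = (0.107 + 0.901) / (1 + 0.107·0.901) = 1.0077/1.0961 = 0.9194.
So u = 0.9194 × 3.00 × 10^8 m/s.

2.76 × 10^8 m/s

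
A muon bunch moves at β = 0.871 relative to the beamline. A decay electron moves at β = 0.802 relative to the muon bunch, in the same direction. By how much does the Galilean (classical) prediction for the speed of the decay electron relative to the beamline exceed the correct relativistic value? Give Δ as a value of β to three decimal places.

Galilean: u_cl = 0.802 + 0.871 = 1.6730.
Relativistic: u_rel = (0.802 + 0.871) / (1 + 0.802·0.871) = 1.6730/1.6985 = 0.9850.
Δ = 1.6730 − 0.9850 = 0.6880.
(The classical prediction exceeds c; the relativistic result does not.)

Δ = 0.688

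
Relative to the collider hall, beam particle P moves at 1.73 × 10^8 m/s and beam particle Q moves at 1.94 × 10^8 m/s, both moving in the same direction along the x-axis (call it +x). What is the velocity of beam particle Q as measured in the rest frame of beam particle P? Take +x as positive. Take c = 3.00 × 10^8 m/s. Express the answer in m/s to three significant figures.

+3.35 × 10^7 m/s

β_A = 0.577, β_B = 0.647 (dividing each by c = 3.00 × 10^8 m/s).
Transform to A's frame with the inverse velocity-addition law: u' = (u − v)/(1 − uv/c²), taking u = β_B and v = β_A.
u' = (0.647 − 0.577) / (1 − (0.577)(0.647)) = 0.0700/0.6271 = 0.1116.
u' = 0.1116 × 3.00 × 10^8 m/s.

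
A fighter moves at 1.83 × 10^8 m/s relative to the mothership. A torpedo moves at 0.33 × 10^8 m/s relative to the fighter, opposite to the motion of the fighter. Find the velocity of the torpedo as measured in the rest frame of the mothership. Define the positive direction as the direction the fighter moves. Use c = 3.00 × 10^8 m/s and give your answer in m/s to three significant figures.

In units of c (dividing by 3.00 × 10^8 m/s): v = 0.610, u' = -0.110.
u = (u' + v)/(1 + u'v/c²):
u = (-0.110 + 0.610) / (1 + (-0.110)·0.610) = 0.5000/0.9329 = 0.5360
Converting back: u = 0.5360 × 3.00 × 10^8 m/s.

+1.61 × 10^8 m/s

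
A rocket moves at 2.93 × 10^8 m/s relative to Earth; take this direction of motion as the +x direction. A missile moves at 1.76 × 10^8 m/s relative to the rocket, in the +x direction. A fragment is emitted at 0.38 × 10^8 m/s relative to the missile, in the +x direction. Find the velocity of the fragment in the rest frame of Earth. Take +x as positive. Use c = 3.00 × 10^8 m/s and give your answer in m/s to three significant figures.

Apply u = (u' + v)/(1 + u'v/c²) successively, working outward toward Earth.
(Dividing each given speed by c = 3.00 × 10^8 m/s to work in units of c.)
Start: velocity of the rocket relative to Earth = 0.9767c.
Compose with the missile (u' = 0.587 in the rocket frame): u_1 = (0.587 + 0.977) / (1 + 0.587·0.977) = 1.5633/1.5730 = 0.9939.
Compose with the fragment (u' = 0.127 in the missile frame): u_2 = (0.127 + 0.994) / (1 + 0.127·0.994) = 1.1205/1.1259 = 0.9952.
So u = 0.9952 × 3.00 × 10^8 m/s.

2.99 × 10^8 m/s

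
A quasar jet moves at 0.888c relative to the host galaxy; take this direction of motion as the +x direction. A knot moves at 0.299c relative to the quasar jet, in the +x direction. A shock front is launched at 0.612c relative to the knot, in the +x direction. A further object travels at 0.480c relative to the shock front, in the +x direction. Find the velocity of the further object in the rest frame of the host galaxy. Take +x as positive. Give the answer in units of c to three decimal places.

Apply u = (u' + v)/(1 + u'v/c²) successively, working outward toward the host galaxy.
Start: velocity of the quasar jet relative to the host galaxy = 0.8880c.
Compose with the knot (u' = 0.299 in the quasar jet frame): u_1 = (0.299 + 0.888) / (1 + 0.299·0.888) = 1.1870/1.2655 = 0.9380.
Compose with the shock front (u' = 0.612 in the knot frame): u_2 = (0.612 + 0.938) / (1 + 0.612·0.938) = 1.5500/1.5740 = 0.9847.
Compose with the further object (u' = 0.480 in the shock front frame): u_3 = (0.480 + 0.985) / (1 + 0.480·0.985) = 1.4647/1.4727 = 0.9946.

0.995c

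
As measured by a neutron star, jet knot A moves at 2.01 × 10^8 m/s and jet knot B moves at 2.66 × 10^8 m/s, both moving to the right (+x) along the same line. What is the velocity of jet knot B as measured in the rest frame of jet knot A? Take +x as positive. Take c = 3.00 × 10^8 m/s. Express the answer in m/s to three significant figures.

+1.60 × 10^8 m/s

β_A = 0.670, β_B = 0.887 (dividing each by c = 3.00 × 10^8 m/s).
Transform to A's frame with the inverse velocity-addition law: u' = (u − v)/(1 − uv/c²), taking u = β_B and v = β_A.
u' = (0.887 − 0.670) / (1 − (0.670)(0.887)) = 0.2167/0.4059 = 0.5337.
u' = 0.5337 × 3.00 × 10^8 m/s.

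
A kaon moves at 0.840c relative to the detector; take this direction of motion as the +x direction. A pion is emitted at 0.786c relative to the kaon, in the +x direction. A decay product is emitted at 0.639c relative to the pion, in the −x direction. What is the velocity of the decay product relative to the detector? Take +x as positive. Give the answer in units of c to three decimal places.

Apply u = (u' + v)/(1 + u'v/c²) successively, working outward toward the detector.
Start: velocity of the kaon relative to the detector = 0.8400c.
Compose with the pion (u' = 0.786 in the kaon frame): u_1 = (0.786 + 0.840) / (1 + 0.786·0.840) = 1.6260/1.6602 = 0.9794.
Compose with the decay product (u' = -0.639 in the pion frame): u_2 = (-0.639 + 0.979) / (1 + (-0.639)·0.979) = 0.3404/0.3742 = 0.9097.

+0.910c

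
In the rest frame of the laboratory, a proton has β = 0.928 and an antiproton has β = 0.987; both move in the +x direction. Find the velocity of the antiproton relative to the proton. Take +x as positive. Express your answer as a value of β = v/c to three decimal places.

β_A = 0.928, β_B = 0.987.
Transform to A's frame with the inverse velocity-addition law: u' = (u − v)/(1 − uv/c²), taking u = β_B and v = β_A.
u' = (0.987 − 0.928) / (1 − (0.928)(0.987)) = 0.0590/0.0841 = 0.7018.

β = +0.702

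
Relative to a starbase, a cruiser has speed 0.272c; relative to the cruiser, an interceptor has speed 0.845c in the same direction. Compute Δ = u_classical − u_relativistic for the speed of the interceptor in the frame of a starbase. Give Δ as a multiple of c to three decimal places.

Δ = 0.209c

Galilean: u_cl = 0.845 + 0.272 = 1.1170.
Relativistic: u_rel = (0.845 + 0.272) / (1 + 0.845·0.272) = 1.1170/1.2298 = 0.9082.
Δ = 1.1170 − 0.9082 = 0.2088.
(The classical prediction exceeds c; the relativistic result does not.)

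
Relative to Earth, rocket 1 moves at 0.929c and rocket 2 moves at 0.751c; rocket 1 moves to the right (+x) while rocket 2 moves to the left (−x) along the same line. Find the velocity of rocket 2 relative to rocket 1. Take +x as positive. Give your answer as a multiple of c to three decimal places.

β_A = 0.929, β_B = -0.751.
Transform to A's frame with the inverse velocity-addition law: u' = (u − v)/(1 − uv/c²), taking u = β_B and v = β_A.
u' = (-0.751 − 0.929) / (1 − (0.929)(-0.751)) = -1.6800/1.6977 = -0.9896.

-0.990c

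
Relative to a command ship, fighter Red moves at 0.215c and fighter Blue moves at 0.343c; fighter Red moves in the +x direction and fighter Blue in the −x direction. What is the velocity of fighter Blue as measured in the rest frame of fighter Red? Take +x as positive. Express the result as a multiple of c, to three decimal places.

-0.520c

β_A = 0.215, β_B = -0.343.
Transform to A's frame with the inverse velocity-addition law: u' = (u − v)/(1 − uv/c²), taking u = β_B and v = β_A.
u' = (-0.343 − 0.215) / (1 − (0.215)(-0.343)) = -0.5580/1.0737 = -0.5197.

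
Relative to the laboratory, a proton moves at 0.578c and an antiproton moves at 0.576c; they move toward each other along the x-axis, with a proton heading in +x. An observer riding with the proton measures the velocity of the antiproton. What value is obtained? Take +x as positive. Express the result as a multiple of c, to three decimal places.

-0.866c

β_A = 0.578, β_B = -0.576.
Transform to A's frame with the inverse velocity-addition law: u' = (u − v)/(1 − uv/c²), taking u = β_B and v = β_A.
u' = (-0.576 − 0.578) / (1 − (0.578)(-0.576)) = -1.1540/1.3329 = -0.8658.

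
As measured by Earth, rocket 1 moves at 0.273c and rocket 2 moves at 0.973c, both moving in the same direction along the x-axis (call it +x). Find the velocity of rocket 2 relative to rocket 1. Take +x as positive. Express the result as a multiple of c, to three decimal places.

+0.953c

β_A = 0.273, β_B = 0.973.
Transform to A's frame with the inverse velocity-addition law: u' = (u − v)/(1 − uv/c²), taking u = β_B and v = β_A.
u' = (0.973 − 0.273) / (1 − (0.273)(0.973)) = 0.7000/0.7344 = 0.9532.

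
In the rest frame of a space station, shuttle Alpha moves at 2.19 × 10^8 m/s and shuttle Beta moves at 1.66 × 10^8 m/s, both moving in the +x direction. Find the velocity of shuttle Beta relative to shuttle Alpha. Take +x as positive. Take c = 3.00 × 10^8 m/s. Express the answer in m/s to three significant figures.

-8.89 × 10^7 m/s

β_A = 0.730, β_B = 0.553 (dividing each by c = 3.00 × 10^8 m/s).
Transform to A's frame with the inverse velocity-addition law: u' = (u − v)/(1 − uv/c²), taking u = β_B and v = β_A.
u' = (0.553 − 0.730) / (1 − (0.730)(0.553)) = -0.1767/0.5961 = -0.2964.
u' = -0.2964 × 3.00 × 10^8 m/s.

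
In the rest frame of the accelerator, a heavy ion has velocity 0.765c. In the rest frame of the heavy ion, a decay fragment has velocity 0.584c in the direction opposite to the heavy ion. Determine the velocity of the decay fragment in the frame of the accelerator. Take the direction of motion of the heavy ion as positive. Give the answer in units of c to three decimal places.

With v = 0.765 and u' = -0.584 (in units of c),
u = (u' + v)/(1 + u'v/c²):
u = (-0.584 + 0.765) / (1 + (-0.584)·0.765) = 0.1810/0.5532 = 0.3272
(Galilean addition would give +0.181c.)

+0.327c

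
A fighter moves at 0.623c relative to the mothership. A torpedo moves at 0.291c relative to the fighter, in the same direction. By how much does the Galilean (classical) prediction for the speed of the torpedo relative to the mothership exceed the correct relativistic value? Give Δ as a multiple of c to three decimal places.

Galilean: u_cl = 0.291 + 0.623 = 0.9140.
Relativistic: u_rel = (0.291 + 0.623) / (1 + 0.291·0.623) = 0.9140/1.1813 = 0.7737.
Δ = 0.9140 − 0.7737 = 0.1403.

Δ = 0.140c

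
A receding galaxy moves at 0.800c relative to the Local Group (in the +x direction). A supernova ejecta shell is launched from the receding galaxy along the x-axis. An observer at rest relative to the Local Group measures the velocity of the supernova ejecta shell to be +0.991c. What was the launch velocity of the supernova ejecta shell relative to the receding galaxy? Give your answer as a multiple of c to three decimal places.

+0.922c

Invert the composition law: u' = (u − v)/(1 − uv/c²).
u' = (0.991 − 0.800) / (1 − (0.991)(0.800)) = 0.1910/0.2072 = 0.9218.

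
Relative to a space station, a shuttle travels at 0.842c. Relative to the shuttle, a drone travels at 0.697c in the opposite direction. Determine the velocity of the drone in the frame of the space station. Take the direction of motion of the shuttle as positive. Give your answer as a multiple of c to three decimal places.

With v = 0.842 and u' = -0.697 (in units of c),
u = (u' + v)/(1 + u'v/c²):
u = (-0.697 + 0.842) / (1 + (-0.697)·0.842) = 0.1450/0.4131 = 0.3510
(Galilean addition would give +0.145c.)

+0.351c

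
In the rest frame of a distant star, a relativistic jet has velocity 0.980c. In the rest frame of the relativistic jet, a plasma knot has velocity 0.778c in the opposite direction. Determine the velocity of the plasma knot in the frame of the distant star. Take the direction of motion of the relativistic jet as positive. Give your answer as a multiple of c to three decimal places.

With v = 0.980 and u' = -0.778 (in units of c),
u = (u' + v)/(1 + u'v/c²):
u = (-0.778 + 0.980) / (1 + (-0.778)·0.980) = 0.2020/0.2376 = 0.8503

+0.850c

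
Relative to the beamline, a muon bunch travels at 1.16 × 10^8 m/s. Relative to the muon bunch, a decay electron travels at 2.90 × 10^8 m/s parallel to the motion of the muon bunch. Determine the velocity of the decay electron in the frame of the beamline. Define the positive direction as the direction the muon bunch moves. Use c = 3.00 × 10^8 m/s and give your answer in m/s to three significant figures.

In units of c (dividing by 3.00 × 10^8 m/s): v = 0.387, u' = 0.967.
u = (u' + v)/(1 + u'v/c²):
u = (0.967 + 0.387) / (1 + 0.967·0.387) = 1.3533/1.3738 = 0.9851
(Galilean addition would give +1.353c, exceeding c.)
Converting back: u = 0.9851 × 3.00 × 10^8 m/s.

2.96 × 10^8 m/s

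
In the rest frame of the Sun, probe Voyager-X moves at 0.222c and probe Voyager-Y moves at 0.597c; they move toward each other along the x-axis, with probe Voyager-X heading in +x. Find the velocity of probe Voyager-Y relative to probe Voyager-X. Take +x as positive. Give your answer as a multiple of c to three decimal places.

β_A = 0.222, β_B = -0.597.
Transform to A's frame with the inverse velocity-addition law: u' = (u − v)/(1 − uv/c²), taking u = β_B and v = β_A.
u' = (-0.597 − 0.222) / (1 − (0.222)(-0.597)) = -0.8190/1.1325 = -0.7232.

-0.723c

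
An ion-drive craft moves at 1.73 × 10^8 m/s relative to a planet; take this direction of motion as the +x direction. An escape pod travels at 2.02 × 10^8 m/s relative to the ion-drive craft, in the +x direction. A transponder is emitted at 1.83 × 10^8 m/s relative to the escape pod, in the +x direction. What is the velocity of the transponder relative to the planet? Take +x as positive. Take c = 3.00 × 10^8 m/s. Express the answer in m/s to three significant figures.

Apply u = (u' + v)/(1 + u'v/c²) successively, working outward toward the planet.
(Dividing each given speed by c = 3.00 × 10^8 m/s to work in units of c.)
Start: velocity of the ion-drive craft relative to the planet = 0.5767c.
Compose with the escape pod (u' = 0.673 in the ion-drive craft frame): u_1 = (0.673 + 0.577) / (1 + 0.673·0.577) = 1.2500/1.3883 = 0.9004.
Compose with the transponder (u' = 0.610 in the escape pod frame): u_2 = (0.610 + 0.900) / (1 + 0.610·0.900) = 1.5104/1.5492 = 0.9749.
So u = 0.9749 × 3.00 × 10^8 m/s.

2.92 × 10^8 m/s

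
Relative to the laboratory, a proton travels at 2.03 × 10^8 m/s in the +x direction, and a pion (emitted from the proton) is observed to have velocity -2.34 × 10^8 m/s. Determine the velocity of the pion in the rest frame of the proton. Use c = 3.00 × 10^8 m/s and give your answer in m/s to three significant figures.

-2.86 × 10^8 m/s

v = 0.677c, u = -0.780c.
Invert the composition law: u' = (u − v)/(1 − uv/c²).
u' = (-0.780 − 0.677) / (1 − (-0.780)(0.677)) = -1.4567/1.5278 = -0.9534.
u' = -0.9534 × 3.00 × 10^8 m/s.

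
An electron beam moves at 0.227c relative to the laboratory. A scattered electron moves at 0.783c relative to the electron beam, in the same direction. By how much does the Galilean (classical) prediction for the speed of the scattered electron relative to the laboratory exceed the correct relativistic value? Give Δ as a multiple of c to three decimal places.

Galilean: u_cl = 0.783 + 0.227 = 1.0100.
Relativistic: u_rel = (0.783 + 0.227) / (1 + 0.783·0.227) = 1.0100/1.1777 = 0.8576.
Δ = 1.0100 − 0.8576 = 0.1524.
(The classical prediction exceeds c; the relativistic result does not.)

Δ = 0.152c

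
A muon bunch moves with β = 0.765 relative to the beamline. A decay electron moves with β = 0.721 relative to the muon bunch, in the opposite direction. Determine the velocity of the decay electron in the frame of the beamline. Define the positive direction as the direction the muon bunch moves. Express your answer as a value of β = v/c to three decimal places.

With v = 0.765 and u' = -0.721 (in units of c),
u = (u' + v)/(1 + u'v/c²):
u = (-0.721 + 0.765) / (1 + (-0.721)·0.765) = 0.0440/0.4484 = 0.0981

β = +0.098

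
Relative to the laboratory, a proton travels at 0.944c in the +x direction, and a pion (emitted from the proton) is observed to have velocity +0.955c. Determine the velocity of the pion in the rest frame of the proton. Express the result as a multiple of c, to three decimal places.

Invert the composition law: u' = (u − v)/(1 − uv/c²).
u' = (0.955 − 0.944) / (1 − (0.955)(0.944)) = 0.0110/0.0985 = 0.1117.

+0.112c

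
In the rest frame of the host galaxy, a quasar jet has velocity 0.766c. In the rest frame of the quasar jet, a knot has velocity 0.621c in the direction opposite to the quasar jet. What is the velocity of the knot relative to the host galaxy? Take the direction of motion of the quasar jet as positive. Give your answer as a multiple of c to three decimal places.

+0.277c

With v = 0.766 and u' = -0.621 (in units of c),
u = (u' + v)/(1 + u'v/c²):
u = (-0.621 + 0.766) / (1 + (-0.621)·0.766) = 0.1450/0.5243 = 0.2766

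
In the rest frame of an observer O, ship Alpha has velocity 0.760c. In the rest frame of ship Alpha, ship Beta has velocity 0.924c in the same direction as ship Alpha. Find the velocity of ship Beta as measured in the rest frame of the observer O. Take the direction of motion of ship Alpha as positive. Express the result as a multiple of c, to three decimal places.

With v = 0.760 and u' = 0.924 (in units of c),
u = (u' + v)/(1 + u'v/c²):
u = (0.924 + 0.760) / (1 + 0.924·0.760) = 1.6840/1.7022 = 0.9893

0.989c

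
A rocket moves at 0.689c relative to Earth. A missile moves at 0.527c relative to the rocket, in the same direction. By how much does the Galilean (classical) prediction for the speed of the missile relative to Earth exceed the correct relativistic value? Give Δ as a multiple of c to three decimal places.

Galilean: u_cl = 0.527 + 0.689 = 1.2160.
Relativistic: u_rel = (0.527 + 0.689) / (1 + 0.527·0.689) = 1.2160/1.3631 = 0.8921.
Δ = 1.2160 − 0.8921 = 0.3239.
(The classical prediction exceeds c; the relativistic result does not.)

Δ = 0.324c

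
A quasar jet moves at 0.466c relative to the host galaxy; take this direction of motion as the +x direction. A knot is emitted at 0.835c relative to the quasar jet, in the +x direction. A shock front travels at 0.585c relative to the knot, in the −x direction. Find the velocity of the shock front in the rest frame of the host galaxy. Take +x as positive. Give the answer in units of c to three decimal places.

Apply u = (u' + v)/(1 + u'v/c²) successively, working outward toward the host galaxy.
Start: velocity of the quasar jet relative to the host galaxy = 0.4660c.
Compose with the knot (u' = 0.835 in the quasar jet frame): u_1 = (0.835 + 0.466) / (1 + 0.835·0.466) = 1.3010/1.3891 = 0.9366.
Compose with the shock front (u' = -0.585 in the knot frame): u_2 = (-0.585 + 0.937) / (1 + (-0.585)·0.937) = 0.3516/0.4521 = 0.7776.

+0.778c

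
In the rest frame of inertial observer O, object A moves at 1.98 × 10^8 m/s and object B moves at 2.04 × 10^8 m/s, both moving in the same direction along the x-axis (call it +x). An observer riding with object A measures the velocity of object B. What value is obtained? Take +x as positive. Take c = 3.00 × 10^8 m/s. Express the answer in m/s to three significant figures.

β_A = 0.660, β_B = 0.680 (dividing each by c = 3.00 × 10^8 m/s).
Transform to A's frame with the inverse velocity-addition law: u' = (u − v)/(1 − uv/c²), taking u = β_B and v = β_A.
u' = (0.680 − 0.660) / (1 − (0.660)(0.680)) = 0.0200/0.5512 = 0.0363.
u' = 0.0363 × 3.00 × 10^8 m/s.

+1.09 × 10^7 m/s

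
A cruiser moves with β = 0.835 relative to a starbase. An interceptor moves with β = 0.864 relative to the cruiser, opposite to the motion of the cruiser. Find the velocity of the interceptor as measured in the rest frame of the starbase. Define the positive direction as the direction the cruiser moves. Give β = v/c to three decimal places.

With v = 0.835 and u' = -0.864 (in units of c),
u = (u' + v)/(1 + u'v/c²):
u = (-0.864 + 0.835) / (1 + (-0.864)·0.835) = -0.0290/0.2786 = -0.1041
(Galilean addition would give -0.029c.)

β = -0.104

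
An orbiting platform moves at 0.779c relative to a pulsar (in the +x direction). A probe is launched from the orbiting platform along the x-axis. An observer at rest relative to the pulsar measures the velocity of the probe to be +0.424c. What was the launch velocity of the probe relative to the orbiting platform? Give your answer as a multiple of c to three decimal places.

Invert the composition law: u' = (u − v)/(1 − uv/c²).
u' = (0.424 − 0.779) / (1 − (0.424)(0.779)) = -0.3550/0.6697 = -0.5301.

-0.530c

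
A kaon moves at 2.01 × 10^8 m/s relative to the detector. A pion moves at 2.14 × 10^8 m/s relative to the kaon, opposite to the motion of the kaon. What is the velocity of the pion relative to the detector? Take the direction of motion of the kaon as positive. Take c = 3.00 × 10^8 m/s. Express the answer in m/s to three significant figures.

In units of c (dividing by 3.00 × 10^8 m/s): v = 0.670, u' = -0.713.
u = (u' + v)/(1 + u'v/c²):
u = (-0.713 + 0.670) / (1 + (-0.713)·0.670) = -0.0433/0.5221 = -0.0830
(Galilean addition would give -0.043c.)
Converting back: u = -0.0830 × 3.00 × 10^8 m/s.

-2.49 × 10^7 m/s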